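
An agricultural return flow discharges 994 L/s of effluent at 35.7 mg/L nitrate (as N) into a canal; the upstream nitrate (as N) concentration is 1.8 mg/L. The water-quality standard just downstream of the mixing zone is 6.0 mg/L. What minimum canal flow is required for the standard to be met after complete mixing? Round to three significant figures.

7030 L/s

Set C_mix = 6.0: (Q·1.800 + 994.0·35.70) / (Q + 994.0) = 6.0
→ Q = 994.0·(35.70 − 6.0)/(6.0 − 1.800) = 7029 L/s.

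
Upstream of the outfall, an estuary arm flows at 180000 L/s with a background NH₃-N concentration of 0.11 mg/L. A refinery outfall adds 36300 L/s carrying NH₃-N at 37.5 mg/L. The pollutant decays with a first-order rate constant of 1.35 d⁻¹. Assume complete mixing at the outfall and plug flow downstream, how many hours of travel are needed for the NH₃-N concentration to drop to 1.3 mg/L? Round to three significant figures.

28.3 h

After mixing, C = (180000·0.1100 + 36300·37.50) / 216300 = 1381000/216300 = 6.385 mg/L.
6.385·exp(−k·t) = 1.3 → t = ln(6.385/1.3)/k = 101900 s = 28.29 h.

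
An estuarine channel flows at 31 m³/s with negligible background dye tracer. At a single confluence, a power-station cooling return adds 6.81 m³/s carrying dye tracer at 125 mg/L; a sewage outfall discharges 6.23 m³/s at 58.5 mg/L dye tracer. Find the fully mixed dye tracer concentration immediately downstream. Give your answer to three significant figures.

27.6 mg/L

Conservation of mass: C = (31.00·0 + 6.810·125.0 + 6.230·58.50) / 44.04 = 1216/44.04 = 27.60 mg/L.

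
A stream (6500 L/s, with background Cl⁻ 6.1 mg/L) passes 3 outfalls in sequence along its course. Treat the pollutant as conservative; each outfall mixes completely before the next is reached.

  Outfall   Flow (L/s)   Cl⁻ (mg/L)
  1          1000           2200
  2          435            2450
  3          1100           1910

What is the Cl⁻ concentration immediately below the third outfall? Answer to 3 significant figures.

Outfall 1: combined Q = 7500 L/s; C = (6500·6.100 + 1000·2200)/7500 = 298.6 mg/L.
Outfall 2: combined Q = 7935 L/s; C = (7500·298.6 + 435.0·2450)/7935 = 416.6 mg/L.
Outfall 3: combined Q = 9035 L/s; C = (7935·416.6 + 1100·1910)/9035 = 598.4 mg/L.

598 mg/L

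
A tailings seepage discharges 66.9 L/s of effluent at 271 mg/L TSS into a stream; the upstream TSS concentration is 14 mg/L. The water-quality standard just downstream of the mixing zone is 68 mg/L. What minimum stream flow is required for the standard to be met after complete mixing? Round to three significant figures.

251 L/s

Set C_mix = 68: (Q·14.00 + 66.90·271.0) / (Q + 66.90) = 68
→ Q = 66.90·(271.0 − 68)/(68 − 14.00) = 251.5 L/s.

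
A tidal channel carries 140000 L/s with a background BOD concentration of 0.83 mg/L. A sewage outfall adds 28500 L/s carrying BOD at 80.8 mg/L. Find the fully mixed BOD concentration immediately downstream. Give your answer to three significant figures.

14.4 mg/L

Mixed concentration C = ΣQC/ΣQ = (140000·0.8300 + 28500·80.80) / 168500 = 2419000/168500 = 14.36 mg/L.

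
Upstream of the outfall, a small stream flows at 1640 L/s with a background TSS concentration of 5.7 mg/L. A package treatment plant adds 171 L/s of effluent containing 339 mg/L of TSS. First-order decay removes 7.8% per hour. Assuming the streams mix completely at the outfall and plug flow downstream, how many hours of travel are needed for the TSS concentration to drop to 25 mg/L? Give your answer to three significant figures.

4.88 h

Mixed concentration C = ΣQC/ΣQ = (1640·5.700 + 171.0·339.0) / 1811 = 67320/1811 = 37.17 mg/L.
7.8%/h lost → k = −ln(1 − 0.078) = 0.08121 h⁻¹.
37.17·exp(−k·t) = 25 → t = ln(37.17/25)/k = 17580 s = 4.884 h.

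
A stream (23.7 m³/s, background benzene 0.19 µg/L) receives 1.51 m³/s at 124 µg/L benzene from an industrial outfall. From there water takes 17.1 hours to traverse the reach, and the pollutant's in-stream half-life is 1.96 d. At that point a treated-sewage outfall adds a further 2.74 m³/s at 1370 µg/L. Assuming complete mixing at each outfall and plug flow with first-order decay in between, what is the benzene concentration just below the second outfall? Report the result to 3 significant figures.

Flow-weighted average: C = (23.70·0.1900 + 1.510·124.0) / 25.21 = 191.7/25.21 = 7.606 µg/L; combined flow 25.21 m³/s.
Half-life 1.96 d → k = ln 2 / 1.96 = 0.3536 d⁻¹.
First-order decay: C = 7.606·exp(−k·t) = 7.606·0.7773 = 5.912 µg/L.
Second outfall: C = (25.21·5.912 + 2.740·1370)/27.95 = 139.6 µg/L.

140 µg/L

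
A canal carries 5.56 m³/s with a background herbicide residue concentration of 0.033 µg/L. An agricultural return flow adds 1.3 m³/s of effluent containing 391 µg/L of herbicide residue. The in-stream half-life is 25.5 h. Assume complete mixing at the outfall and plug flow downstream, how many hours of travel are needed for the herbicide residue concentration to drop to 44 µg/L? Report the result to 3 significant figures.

After mixing, C = (5.560·0.03300 + 1.300·391.0) / 6.860 = 508.5/6.860 = 74.12 µg/L.
Half-life 25.5 h → k = ln 2 / 25.5 = 0.02718 h⁻¹ = 0.6524 d⁻¹.
74.12·exp(−k·t) = 44 → t = ln(74.12/44)/k = 69070 s = 19.19 h.

19.2 h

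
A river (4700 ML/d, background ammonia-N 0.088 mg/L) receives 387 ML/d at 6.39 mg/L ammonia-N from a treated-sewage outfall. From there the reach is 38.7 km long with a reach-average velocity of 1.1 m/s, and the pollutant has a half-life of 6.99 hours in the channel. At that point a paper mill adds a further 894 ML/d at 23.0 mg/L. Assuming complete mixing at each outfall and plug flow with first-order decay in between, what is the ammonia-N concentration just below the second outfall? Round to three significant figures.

Conservation of mass: C = (4700·0.08800 + 387.0·6.390) / 5087 = 2887/5087 = 0.5674 mg/L; combined flow 5087 ML/d.
Travel time t = 38.7·1000 / 1.1 = 35180 s = 9.773 h.
Half-life 6.99 h → k = ln 2 / 6.99 = 0.09916 h⁻¹ = 2.380 d⁻¹.
First-order decay: C = 0.5674·exp(−k·t) = 0.5674·0.3794 = 0.2153 mg/L.
Second outfall: C = (5087·0.2153 + 894.0·23.00)/5981 = 3.621 mg/L.

3.62 mg/L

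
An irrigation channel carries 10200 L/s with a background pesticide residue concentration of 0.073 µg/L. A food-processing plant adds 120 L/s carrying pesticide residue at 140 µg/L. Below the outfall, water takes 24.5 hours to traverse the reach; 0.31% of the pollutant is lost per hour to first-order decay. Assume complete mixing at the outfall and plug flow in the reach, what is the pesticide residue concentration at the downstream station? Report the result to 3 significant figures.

1.58 µg/L

Mass balance: C = (10200·0.07300 + 120.0·140.0) / 10320 = 17540/10320 = 1.700 µg/L.
0.31%/h lost → k = −ln(1 − 0.0031) = 0.003105 h⁻¹.
First-order decay: C = 1.700·exp(−k·t) = 1.700·0.9268 = 1.576 µg/L.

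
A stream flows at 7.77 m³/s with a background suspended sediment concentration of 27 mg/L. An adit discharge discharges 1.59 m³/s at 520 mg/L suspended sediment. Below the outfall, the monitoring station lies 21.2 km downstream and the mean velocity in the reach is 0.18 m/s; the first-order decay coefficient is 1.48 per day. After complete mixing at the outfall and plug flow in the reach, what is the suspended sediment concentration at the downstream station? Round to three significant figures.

14.7 mg/L

Mixed concentration C = ΣQC/ΣQ = (7.770·27.00 + 1.590·520.0) / 9.360 = 1037/9.360 = 110.7 mg/L.
Travel time t = 21.2·1000 / 0.18 = 117800 s = 32.72 h.
First-order decay: C = 110.7·exp(−k·t) = 110.7·0.1330 = 14.73 mg/L.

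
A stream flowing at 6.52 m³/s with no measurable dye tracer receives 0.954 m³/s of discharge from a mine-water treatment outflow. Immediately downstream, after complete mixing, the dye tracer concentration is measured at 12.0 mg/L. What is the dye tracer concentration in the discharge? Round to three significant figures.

94.0 mg/L

Mass balance: 6.520·0 + 0.9540·Cₑ = 7.474·12.00
→ Cₑ = (7.474·12.00 − 6.520·0) / 0.9540 = 94.01 mg/L.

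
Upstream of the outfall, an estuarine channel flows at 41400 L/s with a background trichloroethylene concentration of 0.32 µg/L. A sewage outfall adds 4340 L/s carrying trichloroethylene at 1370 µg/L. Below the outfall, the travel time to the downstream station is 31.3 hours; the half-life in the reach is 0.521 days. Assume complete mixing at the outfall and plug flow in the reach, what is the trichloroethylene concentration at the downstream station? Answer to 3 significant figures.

23.0 µg/L

After mixing, C = (41400·0.3200 + 4340·1370) / 45740 = 5959000/45740 = 130.3 µg/L.
Half-life 0.521 d → k = ln 2 / 0.521 = 1.330 d⁻¹.
Decay over the reach: 130.3·exp(−kt) = 130.3·0.1764 = 22.98 µg/L.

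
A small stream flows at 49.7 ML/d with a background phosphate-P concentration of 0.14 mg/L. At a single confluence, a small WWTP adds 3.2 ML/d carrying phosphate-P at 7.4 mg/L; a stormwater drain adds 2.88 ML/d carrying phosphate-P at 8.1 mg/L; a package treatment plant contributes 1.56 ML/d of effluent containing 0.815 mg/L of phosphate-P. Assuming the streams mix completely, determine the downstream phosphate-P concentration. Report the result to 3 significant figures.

Conservation of mass: C = (49.70·0.1400 + 3.200·7.400 + 2.880·8.100 + 1.560·0.8150) / 57.34 = 55.24/57.34 = 0.9633 mg/L.

0.963 mg/L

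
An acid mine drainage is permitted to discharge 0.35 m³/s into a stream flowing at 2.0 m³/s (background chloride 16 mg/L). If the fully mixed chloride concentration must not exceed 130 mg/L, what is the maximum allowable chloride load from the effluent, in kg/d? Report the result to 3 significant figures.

23600 kg/d

Mass balance at the limit: 2.000·16.00 + 0.3500·Cₑ = 2.350·130 → Cₑ = 781.4 mg/L.
Load = 0.3500 m³/s × 781.4 g/m³ × 86 400 s/d = 23630 kg/d.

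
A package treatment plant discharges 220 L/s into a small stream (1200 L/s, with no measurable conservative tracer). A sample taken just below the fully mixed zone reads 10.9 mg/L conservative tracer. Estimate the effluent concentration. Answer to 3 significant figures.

Mass balance: 1200·0 + 220.0·Cₑ = 1420·10.90
→ Cₑ = (1420·10.90 − 1200·0) / 220.0 = 70.35 mg/L.

70.4 mg/L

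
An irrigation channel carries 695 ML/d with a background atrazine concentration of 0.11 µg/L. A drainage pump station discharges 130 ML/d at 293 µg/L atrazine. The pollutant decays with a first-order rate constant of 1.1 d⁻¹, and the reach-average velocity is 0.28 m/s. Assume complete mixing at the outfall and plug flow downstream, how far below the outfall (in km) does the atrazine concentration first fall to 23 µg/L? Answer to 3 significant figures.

Mass balance: C = (695.0·0.1100 + 130.0·293.0) / 825.0 = 38170/825.0 = 46.26 µg/L.
Set 46.26·exp(−k·t) = 23 → t = ln(46.26/23)/k = 54890 s = 15.25 h.
Distance = v·t = 0.28·54890 = 15370 m = 15.37 km.

15.4 km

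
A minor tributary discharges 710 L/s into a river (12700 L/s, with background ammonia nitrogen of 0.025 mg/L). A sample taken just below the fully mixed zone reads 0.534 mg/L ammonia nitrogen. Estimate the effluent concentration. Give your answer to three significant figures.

Mass balance: 12700·0.02500 + 710.0·Cₑ = 13410·0.5340
→ Cₑ = (13410·0.5340 − 12700·0.02500) / 710.0 = 9.639 mg/L.

9.64 mg/L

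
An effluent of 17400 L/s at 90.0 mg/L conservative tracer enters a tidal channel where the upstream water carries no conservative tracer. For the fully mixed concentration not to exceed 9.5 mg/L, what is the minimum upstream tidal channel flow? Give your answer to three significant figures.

Set C_mix = 9.5: (Q·0 + 17400·90.00) / (Q + 17400) = 9.5
→ Q = 17400·(90.00 − 9.5)/(9.5 − 0) = 147400 L/s.

147000 L/s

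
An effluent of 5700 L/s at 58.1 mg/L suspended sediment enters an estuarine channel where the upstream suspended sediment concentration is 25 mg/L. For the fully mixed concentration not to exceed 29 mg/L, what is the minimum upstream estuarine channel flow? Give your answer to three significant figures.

41500 L/s

Set C_mix = 29: (Q·25.00 + 5700·58.10) / (Q + 5700) = 29
→ Q = 5700·(58.10 − 29)/(29 − 25.00) = 41470 L/s.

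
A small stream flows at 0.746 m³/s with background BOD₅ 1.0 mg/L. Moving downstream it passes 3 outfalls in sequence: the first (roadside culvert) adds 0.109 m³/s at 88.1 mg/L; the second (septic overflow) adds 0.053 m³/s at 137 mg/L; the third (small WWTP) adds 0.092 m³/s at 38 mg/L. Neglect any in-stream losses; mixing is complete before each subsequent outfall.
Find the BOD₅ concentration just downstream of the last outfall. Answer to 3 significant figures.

21.1 mg/L

Below outfall 1: Q → 0.8550 m³/s, C = (0.7460·1.000 + 0.1090·88.10)/0.8550 = 12.10 mg/L.
Below outfall 2: Q → 0.9080 m³/s, C = (0.8550·12.10 + 0.05300·137.0)/0.9080 = 19.39 mg/L.
Below outfall 3: Q → 1.000 m³/s, C = (0.9080·19.39 + 0.09200·38.00)/1.000 = 21.11 mg/L.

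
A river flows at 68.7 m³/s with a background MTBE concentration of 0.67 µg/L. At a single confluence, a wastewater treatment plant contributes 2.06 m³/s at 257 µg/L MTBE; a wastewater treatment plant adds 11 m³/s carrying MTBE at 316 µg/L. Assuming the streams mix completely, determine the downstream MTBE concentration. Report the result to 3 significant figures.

Mass balance: C = (68.70·0.6700 + 2.060·257.0 + 11.00·316.0) / 81.76 = 4051/81.76 = 49.55 µg/L.

49.6 µg/L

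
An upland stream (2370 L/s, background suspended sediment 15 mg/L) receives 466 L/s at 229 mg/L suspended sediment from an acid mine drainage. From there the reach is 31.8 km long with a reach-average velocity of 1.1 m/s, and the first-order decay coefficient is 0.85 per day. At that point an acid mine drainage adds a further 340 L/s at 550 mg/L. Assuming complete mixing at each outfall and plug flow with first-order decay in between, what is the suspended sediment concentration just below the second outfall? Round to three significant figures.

Flow-weighted average: C = (2370·15.00 + 466.0·229.0) / 2836 = 142300/2836 = 50.16 mg/L; combined flow 2836 L/s.
Travel time t = 31.8·1000 / 1.1 = 28910 s = 8.030 h.
Decay over the reach: 50.16·exp(−kt) = 50.16·0.7525 = 37.75 mg/L.
Second outfall: C = (2836·37.75 + 340.0·550.0)/3176 = 92.58 mg/L.

92.6 mg/L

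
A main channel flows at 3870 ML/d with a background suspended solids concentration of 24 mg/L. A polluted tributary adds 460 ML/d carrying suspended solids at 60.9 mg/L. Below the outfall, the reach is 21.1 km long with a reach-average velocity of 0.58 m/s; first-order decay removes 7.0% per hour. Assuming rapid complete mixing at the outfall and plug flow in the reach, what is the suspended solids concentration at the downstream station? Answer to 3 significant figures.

Mixed concentration C = ΣQC/ΣQ = (3870·24.00 + 460.0·60.90) / 4330 = 120900/4330 = 27.92 mg/L.
Travel time t = 21.1·1000 / 0.58 = 36380 s = 10.11 h.
7.0%/h lost → k = −ln(1 − 0.07) = 0.07257 h⁻¹.
After decay, C = 27.92 × e^(−kt) = 27.92 × 0.4803 = 13.41 mg/L.

13.4 mg/L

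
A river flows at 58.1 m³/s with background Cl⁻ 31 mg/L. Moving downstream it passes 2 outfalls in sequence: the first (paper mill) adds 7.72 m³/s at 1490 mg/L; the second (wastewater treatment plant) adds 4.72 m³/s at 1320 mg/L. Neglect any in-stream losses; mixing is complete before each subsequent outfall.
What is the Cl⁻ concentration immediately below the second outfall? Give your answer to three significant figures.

277 mg/L

Below outfall 1: Q → 65.82 m³/s, C = (58.10·31.00 + 7.720·1490)/65.82 = 202.1 mg/L.
Below outfall 2: Q → 70.54 m³/s, C = (65.82·202.1 + 4.720·1320)/70.54 = 276.9 mg/L.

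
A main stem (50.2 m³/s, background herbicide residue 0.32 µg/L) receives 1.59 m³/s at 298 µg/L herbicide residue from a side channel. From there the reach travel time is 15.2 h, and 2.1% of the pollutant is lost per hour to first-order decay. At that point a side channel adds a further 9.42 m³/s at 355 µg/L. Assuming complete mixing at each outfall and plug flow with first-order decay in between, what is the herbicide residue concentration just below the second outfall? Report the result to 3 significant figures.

60.4 µg/L

Flow-weighted average: C = (50.20·0.3200 + 1.590·298.0) / 51.79 = 489.9/51.79 = 9.459 µg/L; combined flow 51.79 m³/s.
2.1%/h lost → k = −ln(1 − 0.021) = 0.02122 h⁻¹.
Decay over the reach: 9.459·exp(−kt) = 9.459·0.7243 = 6.851 µg/L.
Second outfall: C = (51.79·6.851 + 9.420·355.0)/61.21 = 60.43 µg/L.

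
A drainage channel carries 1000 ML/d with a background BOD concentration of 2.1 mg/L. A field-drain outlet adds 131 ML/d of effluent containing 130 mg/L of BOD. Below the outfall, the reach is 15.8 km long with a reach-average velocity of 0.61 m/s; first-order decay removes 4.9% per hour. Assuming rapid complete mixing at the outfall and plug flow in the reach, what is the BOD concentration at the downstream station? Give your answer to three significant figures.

Flow-weighted average: C = (1000·2.100 + 131.0·130.0) / 1131 = 19130/1131 = 16.91 mg/L.
Travel time t = 15.8·1000 / 0.61 = 25900 s = 7.195 h.
4.9%/h lost → k = −ln(1 − 0.049) = 0.05024 h⁻¹.
After decay, C = 16.91 × e^(−kt) = 16.91 × 0.6966 = 11.78 mg/L.

11.8 mg/L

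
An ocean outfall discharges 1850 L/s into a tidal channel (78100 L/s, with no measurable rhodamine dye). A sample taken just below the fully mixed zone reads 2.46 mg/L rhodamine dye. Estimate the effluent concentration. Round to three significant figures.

106 mg/L

Mass balance: 78100·0 + 1850·Cₑ = 79950·2.460
→ Cₑ = (79950·2.460 − 78100·0) / 1850 = 106.3 mg/L.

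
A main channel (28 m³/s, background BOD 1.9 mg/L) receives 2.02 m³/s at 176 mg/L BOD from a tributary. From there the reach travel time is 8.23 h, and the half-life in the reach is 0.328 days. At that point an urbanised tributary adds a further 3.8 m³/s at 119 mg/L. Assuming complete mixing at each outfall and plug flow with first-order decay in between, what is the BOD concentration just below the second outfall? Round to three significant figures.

19.2 mg/L

Mixed concentration C = ΣQC/ΣQ = (28.00·1.900 + 2.020·176.0) / 30.02 = 408.7/30.02 = 13.61 mg/L; combined flow 30.02 m³/s.
Half-life 0.328 d → k = ln 2 / 0.328 = 2.113 d⁻¹.
First-order decay: C = 13.61·exp(−k·t) = 13.61·0.4845 = 6.596 mg/L.
Second outfall: C = (30.02·6.596 + 3.800·119.0)/33.82 = 19.23 mg/L.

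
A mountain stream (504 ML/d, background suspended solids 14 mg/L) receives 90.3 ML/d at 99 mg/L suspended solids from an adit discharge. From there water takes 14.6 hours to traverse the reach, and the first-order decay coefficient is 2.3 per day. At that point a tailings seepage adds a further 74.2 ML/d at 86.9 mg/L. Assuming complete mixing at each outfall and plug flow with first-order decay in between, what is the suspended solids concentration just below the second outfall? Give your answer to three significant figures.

Mixed concentration C = ΣQC/ΣQ = (504.0·14.00 + 90.30·99.00) / 594.3 = 16000/594.3 = 26.92 mg/L; combined flow 594.3 ML/d.
First-order decay: C = 26.92·exp(−k·t) = 26.92·0.2468 = 6.643 mg/L.
At the second outfall, C = (594.3·6.643 + 74.20·86.90) / (594.3 + 74.20) = 15.55 mg/L.

15.6 mg/L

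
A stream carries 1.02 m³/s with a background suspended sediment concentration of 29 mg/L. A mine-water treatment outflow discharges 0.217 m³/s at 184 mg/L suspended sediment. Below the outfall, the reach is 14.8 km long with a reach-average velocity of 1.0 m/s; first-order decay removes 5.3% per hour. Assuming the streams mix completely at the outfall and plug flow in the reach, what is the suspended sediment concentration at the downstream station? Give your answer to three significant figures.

44.9 mg/L

Conservation of mass: C = (1.020·29.00 + 0.2170·184.0) / 1.237 = 69.51/1.237 = 56.19 mg/L.
Travel time t = 14.8·1000 / 1.0 = 14800 s = 4.111 h.
5.3%/h lost → k = −ln(1 − 0.053) = 0.05446 h⁻¹.
First-order decay: C = 56.19·exp(−k·t) = 56.19·0.7994 = 44.92 mg/L.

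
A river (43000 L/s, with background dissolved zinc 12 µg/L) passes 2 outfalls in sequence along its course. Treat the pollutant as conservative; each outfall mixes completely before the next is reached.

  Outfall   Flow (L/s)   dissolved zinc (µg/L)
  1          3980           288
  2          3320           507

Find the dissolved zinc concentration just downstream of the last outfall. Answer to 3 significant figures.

After outfall 1: Q = 43000 + 3980 = 46980 L/s; C = (43000·12.00 + 3980·288.0)/46980 = 35.38 µg/L.
After outfall 2: Q = 46980 + 3320 = 50300 L/s; C = (46980·35.38 + 3320·507.0)/50300 = 66.51 µg/L.

66.5 µg/L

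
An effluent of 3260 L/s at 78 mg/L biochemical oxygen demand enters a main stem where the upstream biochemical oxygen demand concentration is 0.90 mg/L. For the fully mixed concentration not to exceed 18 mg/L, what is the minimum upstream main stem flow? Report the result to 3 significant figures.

Set C_mix = 18: (Q·0.9000 + 3260·78.00) / (Q + 3260) = 18
→ Q = 3260·(78.00 − 18)/(18 − 0.9000) = 11440 L/s.

11400 L/s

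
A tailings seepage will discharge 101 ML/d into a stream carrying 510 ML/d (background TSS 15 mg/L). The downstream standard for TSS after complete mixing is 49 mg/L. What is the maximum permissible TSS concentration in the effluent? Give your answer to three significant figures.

221 mg/L

At the limit, (Qr·Cr + Qe·Cₑ)/(Qr + Qe) = 49:
Cₑ = (611.0·49 − 510.0·15.00) / 101.0 = 220.7 mg/L.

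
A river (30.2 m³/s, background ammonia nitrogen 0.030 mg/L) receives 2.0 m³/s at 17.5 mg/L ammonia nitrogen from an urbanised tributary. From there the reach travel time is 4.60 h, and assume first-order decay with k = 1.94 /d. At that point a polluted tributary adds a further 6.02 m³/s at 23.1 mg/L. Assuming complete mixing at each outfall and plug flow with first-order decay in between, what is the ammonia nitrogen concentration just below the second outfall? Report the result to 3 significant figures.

Mass balance: C = (30.20·0.03000 + 2.000·17.50) / 32.20 = 35.91/32.20 = 1.115 mg/L; combined flow 32.20 m³/s.
Applying C = C₀e^(−kt): 1.115 × 0.6895 = 0.7688 mg/L.
At the second outfall, C = (32.20·0.7688 + 6.020·23.10) / (32.20 + 6.020) = 4.286 mg/L.

4.29 mg/L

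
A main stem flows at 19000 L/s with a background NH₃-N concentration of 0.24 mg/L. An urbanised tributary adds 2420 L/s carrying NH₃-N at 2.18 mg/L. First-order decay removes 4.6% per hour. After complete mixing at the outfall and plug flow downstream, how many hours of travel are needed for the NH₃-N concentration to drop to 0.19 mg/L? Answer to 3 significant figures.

Flow-weighted average: C = (19000·0.2400 + 2420·2.180) / 21420 = 9836/21420 = 0.4592 mg/L.
4.6%/h lost → k = −ln(1 − 0.046) = 0.04709 h⁻¹.
0.4592·exp(−k·t) = 0.19 → t = ln(0.4592/0.19)/k = 67460 s = 18.74 h.

18.7 h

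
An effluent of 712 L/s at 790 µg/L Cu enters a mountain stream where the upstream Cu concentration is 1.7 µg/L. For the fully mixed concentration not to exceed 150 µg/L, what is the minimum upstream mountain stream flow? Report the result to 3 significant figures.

Set C_mix = 150: (Q·1.700 + 712.0·790.0) / (Q + 712.0) = 150
→ Q = 712.0·(790.0 − 150)/(150 − 1.700) = 3073 L/s.

3070 L/s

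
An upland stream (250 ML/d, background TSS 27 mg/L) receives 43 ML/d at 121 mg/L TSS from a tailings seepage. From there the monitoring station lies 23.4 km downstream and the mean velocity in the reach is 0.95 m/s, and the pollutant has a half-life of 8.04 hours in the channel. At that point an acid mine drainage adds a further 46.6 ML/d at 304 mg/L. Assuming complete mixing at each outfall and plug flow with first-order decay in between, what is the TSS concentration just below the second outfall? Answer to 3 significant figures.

61.2 mg/L

Flow-weighted average: C = (250.0·27.00 + 43.00·121.0) / 293.0 = 11950/293.0 = 40.80 mg/L; combined flow 293.0 ML/d.
Travel time t = 23.4·1000 / 0.95 = 24630 s = 6.842 h.
Half-life 8.04 h → k = ln 2 / 8.04 = 0.08621 h⁻¹ = 2.069 d⁻¹.
Applying C = C₀e^(−kt): 40.80 × 0.5544 = 22.62 mg/L.
At the second outfall, C = (293.0·22.62 + 46.60·304.0) / (293.0 + 46.60) = 61.23 mg/L.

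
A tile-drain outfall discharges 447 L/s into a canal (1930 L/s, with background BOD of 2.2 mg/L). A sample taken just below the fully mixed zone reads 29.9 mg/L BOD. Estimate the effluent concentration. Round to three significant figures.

149 mg/L

Mass balance: 1930·2.200 + 447.0·Cₑ = 2377·29.90
→ Cₑ = (2377·29.90 − 1930·2.200) / 447.0 = 149.5 mg/L.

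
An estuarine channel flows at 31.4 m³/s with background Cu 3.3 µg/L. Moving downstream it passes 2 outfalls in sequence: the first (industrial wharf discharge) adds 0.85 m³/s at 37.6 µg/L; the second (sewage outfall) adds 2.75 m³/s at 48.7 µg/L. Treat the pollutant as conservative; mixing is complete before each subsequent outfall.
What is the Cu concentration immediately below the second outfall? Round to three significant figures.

Outfall 1: combined Q = 32.25 m³/s; C = (31.40·3.300 + 0.8500·37.60)/32.25 = 4.204 µg/L.
Outfall 2: combined Q = 35.00 m³/s; C = (32.25·4.204 + 2.750·48.70)/35.00 = 7.700 µg/L.

7.70 µg/L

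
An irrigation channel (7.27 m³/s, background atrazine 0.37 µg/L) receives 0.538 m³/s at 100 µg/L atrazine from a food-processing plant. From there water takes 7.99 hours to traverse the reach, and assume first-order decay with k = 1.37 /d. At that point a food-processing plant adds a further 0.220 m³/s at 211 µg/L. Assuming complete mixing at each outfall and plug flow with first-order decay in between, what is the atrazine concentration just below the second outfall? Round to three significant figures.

Mass balance: C = (7.270·0.3700 + 0.5380·100.0) / 7.808 = 56.49/7.808 = 7.235 µg/L; combined flow 7.808 m³/s.
Applying C = C₀e^(−kt): 7.235 × 0.6338 = 4.585 µg/L.
At the second outfall, C = (7.808·4.585 + 0.2200·211.0) / (7.808 + 0.2200) = 10.24 µg/L.

10.2 µg/L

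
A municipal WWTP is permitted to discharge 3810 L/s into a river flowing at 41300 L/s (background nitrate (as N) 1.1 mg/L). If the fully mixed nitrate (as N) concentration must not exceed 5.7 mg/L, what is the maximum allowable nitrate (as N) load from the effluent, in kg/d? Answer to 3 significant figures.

Mass balance at the limit: 41300·1.100 + 3810·Cₑ = 45110·5.7 → Cₑ = 55.56 mg/L.
3810 L/s = 3.810 m³/s. Load = 3.810 m³/s × 55.56 g/m³ × 86 400 s/d = 18290 kg/d.

18300 kg/d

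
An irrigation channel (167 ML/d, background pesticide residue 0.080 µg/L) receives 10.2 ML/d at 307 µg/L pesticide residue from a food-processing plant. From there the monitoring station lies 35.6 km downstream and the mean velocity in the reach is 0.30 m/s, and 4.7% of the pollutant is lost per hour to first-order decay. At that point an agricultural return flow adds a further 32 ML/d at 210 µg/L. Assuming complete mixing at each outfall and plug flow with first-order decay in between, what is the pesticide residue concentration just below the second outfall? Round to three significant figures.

35.2 µg/L

Mass balance: C = (167.0·0.08000 + 10.20·307.0) / 177.2 = 3145/177.2 = 17.75 µg/L; combined flow 177.2 ML/d.
Travel time t = 35.6·1000 / 0.30 = 118700 s = 32.96 h.
4.7%/h lost → k = −ln(1 − 0.047) = 0.04814 h⁻¹.
Decay over the reach: 17.75·exp(−kt) = 17.75·0.2046 = 3.630 µg/L.
Second outfall: C = (177.2·3.630 + 32.00·210.0)/209.2 = 35.20 µg/L.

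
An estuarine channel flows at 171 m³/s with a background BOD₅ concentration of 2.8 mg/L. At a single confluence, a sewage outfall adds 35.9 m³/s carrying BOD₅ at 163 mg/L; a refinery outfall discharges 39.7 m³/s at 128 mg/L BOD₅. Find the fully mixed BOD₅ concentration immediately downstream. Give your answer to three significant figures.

After mixing, C = (171.0·2.800 + 35.90·163.0 + 39.70·128.0) / 246.6 = 11410/246.6 = 46.28 mg/L.

46.3 mg/L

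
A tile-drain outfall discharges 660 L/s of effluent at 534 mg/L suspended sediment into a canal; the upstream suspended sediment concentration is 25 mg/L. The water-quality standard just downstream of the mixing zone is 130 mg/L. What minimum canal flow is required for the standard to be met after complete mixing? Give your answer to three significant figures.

2540 L/s

Set C_mix = 130: (Q·25.00 + 660.0·534.0) / (Q + 660.0) = 130
→ Q = 660.0·(534.0 − 130)/(130 − 25.00) = 2539 L/s.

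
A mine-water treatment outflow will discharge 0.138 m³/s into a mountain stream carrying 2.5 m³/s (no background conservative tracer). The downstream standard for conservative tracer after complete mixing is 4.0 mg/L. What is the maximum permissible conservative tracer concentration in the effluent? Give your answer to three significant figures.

At the limit, (Qr·Cr + Qe·Cₑ)/(Qr + Qe) = 4.0:
Cₑ = (2.638·4.0 − 2.500·0) / 0.1380 = 76.46 mg/L.

76.5 mg/L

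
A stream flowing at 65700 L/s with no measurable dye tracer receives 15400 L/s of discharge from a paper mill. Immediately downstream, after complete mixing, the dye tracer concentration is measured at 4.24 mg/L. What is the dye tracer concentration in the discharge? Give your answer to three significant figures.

Mass balance: 65700·0 + 15400·Cₑ = 81100·4.240
→ Cₑ = (81100·4.240 − 65700·0) / 15400 = 22.33 mg/L.

22.3 mg/L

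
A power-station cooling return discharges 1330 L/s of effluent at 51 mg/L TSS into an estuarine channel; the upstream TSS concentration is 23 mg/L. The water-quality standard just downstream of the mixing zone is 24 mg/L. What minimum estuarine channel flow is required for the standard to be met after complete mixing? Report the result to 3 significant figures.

Set C_mix = 24: (Q·23.00 + 1330·51.00) / (Q + 1330) = 24
→ Q = 1330·(51.00 − 24)/(24 − 23.00) = 35910 L/s.

35900 L/s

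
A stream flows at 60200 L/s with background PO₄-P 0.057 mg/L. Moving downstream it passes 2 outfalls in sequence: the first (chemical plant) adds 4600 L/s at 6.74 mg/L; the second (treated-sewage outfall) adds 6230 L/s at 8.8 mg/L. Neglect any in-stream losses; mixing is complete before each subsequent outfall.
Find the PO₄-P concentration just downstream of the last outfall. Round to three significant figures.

Outfall 1: combined Q = 64800 L/s; C = (60200·0.05700 + 4600·6.740)/64800 = 0.5314 mg/L.
Outfall 2: combined Q = 71030 L/s; C = (64800·0.5314 + 6230·8.800)/71030 = 1.257 mg/L.

1.26 mg/L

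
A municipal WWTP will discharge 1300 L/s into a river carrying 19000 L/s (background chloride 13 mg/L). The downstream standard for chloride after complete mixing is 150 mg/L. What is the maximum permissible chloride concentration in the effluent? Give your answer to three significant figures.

At the limit, (Qr·Cr + Qe·Cₑ)/(Qr + Qe) = 150:
Cₑ = (20300·150 − 19000·13.00) / 1300 = 2152 mg/L.

2150 mg/L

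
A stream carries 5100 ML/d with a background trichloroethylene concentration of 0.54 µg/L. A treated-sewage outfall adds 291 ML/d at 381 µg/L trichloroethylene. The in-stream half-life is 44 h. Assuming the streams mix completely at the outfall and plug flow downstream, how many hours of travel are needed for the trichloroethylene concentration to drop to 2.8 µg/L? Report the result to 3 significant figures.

128 h

Flow-weighted average: C = (5100·0.5400 + 291.0·381.0) / 5391 = 113600/5391 = 21.08 µg/L.
Half-life 44 h → k = ln 2 / 44 = 0.01575 h⁻¹ = 0.3781 d⁻¹.
21.08·exp(−k·t) = 2.8 → t = ln(21.08/2.8)/k = 461300 s = 128.1 h.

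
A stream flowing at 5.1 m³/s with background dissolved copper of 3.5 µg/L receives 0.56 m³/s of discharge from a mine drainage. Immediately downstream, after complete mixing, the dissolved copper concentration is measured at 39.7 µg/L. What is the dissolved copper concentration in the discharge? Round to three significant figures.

369 µg/L

Mass balance: 5.100·3.500 + 0.5600·Cₑ = 5.660·39.70
→ Cₑ = (5.660·39.70 − 5.100·3.500) / 0.5600 = 369.4 µg/L.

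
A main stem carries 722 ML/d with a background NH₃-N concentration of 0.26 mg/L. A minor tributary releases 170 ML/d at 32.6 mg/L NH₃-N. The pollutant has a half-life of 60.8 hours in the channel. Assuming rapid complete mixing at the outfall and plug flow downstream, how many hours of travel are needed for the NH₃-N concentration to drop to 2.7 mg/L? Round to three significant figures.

After mixing, C = (722.0·0.2600 + 170.0·32.60) / 892.0 = 5730/892.0 = 6.423 mg/L.
Half-life 60.8 h → k = ln 2 / 60.8 = 0.01140 h⁻¹ = 0.2736 d⁻¹.
6.423·exp(−k·t) = 2.7 → t = ln(6.423/2.7)/k = 273700 s = 76.02 h.

76.0 h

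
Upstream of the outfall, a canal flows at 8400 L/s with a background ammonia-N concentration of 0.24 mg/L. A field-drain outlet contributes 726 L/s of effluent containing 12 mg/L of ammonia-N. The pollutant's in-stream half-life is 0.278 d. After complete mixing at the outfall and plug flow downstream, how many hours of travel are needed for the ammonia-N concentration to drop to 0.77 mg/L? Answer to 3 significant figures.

4.07 h

After mixing, C = (8400·0.2400 + 726.0·12.00) / 9126 = 10730/9126 = 1.176 mg/L.
Half-life 0.278 d → k = ln 2 / 0.278 = 2.493 d⁻¹.
1.176·exp(−k·t) = 0.77 → t = ln(1.176/0.77)/k = 14660 s = 4.073 h.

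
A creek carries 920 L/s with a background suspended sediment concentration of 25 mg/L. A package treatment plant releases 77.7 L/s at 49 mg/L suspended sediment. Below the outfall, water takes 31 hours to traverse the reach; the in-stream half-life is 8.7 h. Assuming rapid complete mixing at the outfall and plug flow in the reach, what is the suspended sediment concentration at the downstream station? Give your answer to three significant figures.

2.27 mg/L

Mass balance: C = (920.0·25.00 + 77.70·49.00) / 997.7 = 26810/997.7 = 26.87 mg/L.
Half-life 8.7 h → k = ln 2 / 8.7 = 0.07967 h⁻¹ = 1.912 d⁻¹.
Decay over the reach: 26.87·exp(−kt) = 26.87·0.08460 = 2.273 mg/L.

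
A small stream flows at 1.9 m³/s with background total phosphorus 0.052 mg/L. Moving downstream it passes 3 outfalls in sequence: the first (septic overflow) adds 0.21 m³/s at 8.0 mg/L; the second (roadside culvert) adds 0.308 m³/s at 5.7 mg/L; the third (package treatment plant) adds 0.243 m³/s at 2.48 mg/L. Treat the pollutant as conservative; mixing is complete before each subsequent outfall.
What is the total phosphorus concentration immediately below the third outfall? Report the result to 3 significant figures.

1.55 mg/L

After outfall 1: Q = 1.900 + 0.2100 = 2.110 m³/s; C = (1.900·0.05200 + 0.2100·8.000)/2.110 = 0.8430 mg/L.
After outfall 2: Q = 2.110 + 0.3080 = 2.418 m³/s; C = (2.110·0.8430 + 0.3080·5.700)/2.418 = 1.462 mg/L.
After outfall 3: Q = 2.418 + 0.2430 = 2.661 m³/s; C = (2.418·1.462 + 0.2430·2.480)/2.661 = 1.555 mg/L.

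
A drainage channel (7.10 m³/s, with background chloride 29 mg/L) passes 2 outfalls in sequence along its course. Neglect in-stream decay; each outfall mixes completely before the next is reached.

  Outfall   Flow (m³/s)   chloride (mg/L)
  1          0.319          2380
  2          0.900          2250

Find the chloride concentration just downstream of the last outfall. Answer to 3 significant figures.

359 mg/L

Outfall 1: combined Q = 7.419 m³/s; C = (7.100·29.00 + 0.3190·2380)/7.419 = 130.1 mg/L.
Outfall 2: combined Q = 8.319 m³/s; C = (7.419·130.1 + 0.9000·2250)/8.319 = 359.4 mg/L.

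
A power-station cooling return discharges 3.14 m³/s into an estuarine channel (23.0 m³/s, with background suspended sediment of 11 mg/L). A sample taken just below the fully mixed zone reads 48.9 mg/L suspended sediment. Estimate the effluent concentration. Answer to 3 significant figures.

327 mg/L

Mass balance: 23.00·11.00 + 3.140·Cₑ = 26.14·48.90
→ Cₑ = (26.14·48.90 − 23.00·11.00) / 3.140 = 326.5 mg/L.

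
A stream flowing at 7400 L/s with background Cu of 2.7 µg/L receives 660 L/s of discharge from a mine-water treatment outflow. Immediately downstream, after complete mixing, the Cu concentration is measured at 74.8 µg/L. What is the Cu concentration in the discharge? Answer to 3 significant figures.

883 µg/L

Mass balance: 7400·2.700 + 660.0·Cₑ = 8060·74.80
→ Cₑ = (8060·74.80 − 7400·2.700) / 660.0 = 883.2 µg/L.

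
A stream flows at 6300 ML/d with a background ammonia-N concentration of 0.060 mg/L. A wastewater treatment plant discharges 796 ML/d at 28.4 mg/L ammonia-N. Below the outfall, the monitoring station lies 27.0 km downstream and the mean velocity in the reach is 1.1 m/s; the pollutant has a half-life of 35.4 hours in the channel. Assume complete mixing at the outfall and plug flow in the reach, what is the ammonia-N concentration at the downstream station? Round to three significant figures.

After mixing, C = (6300·0.06000 + 796.0·28.40) / 7096 = 22980/7096 = 3.239 mg/L.
Travel time t = 27.0·1000 / 1.1 = 24550 s = 6.818 h.
Half-life 35.4 h → k = ln 2 / 35.4 = 0.01958 h⁻¹ = 0.4699 d⁻¹.
Decay over the reach: 3.239·exp(−kt) = 3.239·0.8750 = 2.834 mg/L.

2.83 mg/L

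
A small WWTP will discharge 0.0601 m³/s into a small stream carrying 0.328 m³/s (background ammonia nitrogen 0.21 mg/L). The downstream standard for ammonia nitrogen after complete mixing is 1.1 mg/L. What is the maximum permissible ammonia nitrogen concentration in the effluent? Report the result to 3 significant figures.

5.96 mg/L

At the limit, (Qr·Cr + Qe·Cₑ)/(Qr + Qe) = 1.1:
Cₑ = (0.3881·1.1 − 0.3280·0.2100) / 0.06010 = 5.957 mg/L.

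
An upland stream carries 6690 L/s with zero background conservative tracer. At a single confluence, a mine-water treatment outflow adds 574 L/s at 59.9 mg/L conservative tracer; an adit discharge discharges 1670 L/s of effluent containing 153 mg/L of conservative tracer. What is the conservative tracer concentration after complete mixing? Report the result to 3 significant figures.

After mixing, C = (6690·0 + 574.0·59.90 + 1670·153.0) / 8934 = 289900/8934 = 32.45 mg/L.

32.4 mg/L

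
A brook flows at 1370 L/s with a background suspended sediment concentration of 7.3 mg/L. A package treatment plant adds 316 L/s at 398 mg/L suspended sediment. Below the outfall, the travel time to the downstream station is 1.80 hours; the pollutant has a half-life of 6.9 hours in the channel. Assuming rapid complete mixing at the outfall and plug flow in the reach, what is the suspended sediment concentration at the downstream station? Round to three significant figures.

67.2 mg/L

Conservation of mass: C = (1370·7.300 + 316.0·398.0) / 1686 = 135800/1686 = 80.53 mg/L.
Half-life 6.9 h → k = ln 2 / 6.9 = 0.1005 h⁻¹ = 2.411 d⁻¹.
First-order decay: C = 80.53·exp(−k·t) = 80.53·0.8346 = 67.21 mg/L.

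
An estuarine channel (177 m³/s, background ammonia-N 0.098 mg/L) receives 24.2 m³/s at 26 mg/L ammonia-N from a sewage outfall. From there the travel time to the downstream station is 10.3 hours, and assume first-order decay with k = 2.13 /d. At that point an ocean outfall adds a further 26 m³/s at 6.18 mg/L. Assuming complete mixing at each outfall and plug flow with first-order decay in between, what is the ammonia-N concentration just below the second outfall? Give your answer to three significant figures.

After mixing, C = (177.0·0.09800 + 24.20·26.00) / 201.2 = 646.5/201.2 = 3.213 mg/L; combined flow 201.2 m³/s.
First-order decay: C = 3.213·exp(−k·t) = 3.213·0.4009 = 1.288 mg/L.
Second outfall: C = (201.2·1.288 + 26.00·6.180)/227.2 = 1.848 mg/L.

1.85 mg/L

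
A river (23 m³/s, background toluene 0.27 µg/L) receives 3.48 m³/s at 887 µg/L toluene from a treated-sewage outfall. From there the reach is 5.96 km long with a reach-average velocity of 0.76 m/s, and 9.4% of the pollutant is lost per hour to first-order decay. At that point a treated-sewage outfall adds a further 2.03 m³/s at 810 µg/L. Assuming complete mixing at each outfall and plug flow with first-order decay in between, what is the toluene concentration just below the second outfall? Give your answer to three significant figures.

145 µg/L

Flow-weighted average: C = (23.00·0.2700 + 3.480·887.0) / 26.48 = 3093/26.48 = 116.8 µg/L; combined flow 26.48 m³/s.
Travel time t = 5.96·1000 / 0.76 = 7842 s = 2.178 h.
9.4%/h lost → k = −ln(1 − 0.094) = 0.09872 h⁻¹.
First-order decay: C = 116.8·exp(−k·t) = 116.8·0.8065 = 94.20 µg/L.
At the second outfall, C = (26.48·94.20 + 2.030·810.0) / (26.48 + 2.030) = 145.2 µg/L.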